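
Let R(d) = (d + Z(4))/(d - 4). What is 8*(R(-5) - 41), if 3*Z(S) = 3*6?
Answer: -2960/9 ≈ -328.89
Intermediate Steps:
Z(S) = 6 (Z(S) = (3*6)/3 = (⅓)*18 = 6)
R(d) = (6 + d)/(-4 + d) (R(d) = (d + 6)/(d - 4) = (6 + d)/(-4 + d))
8*(R(-5) - 41) = 8*((6 - 5)/(-4 - 5) - 41) = 8*(1/(-9) - 41) = 8*(-⅑*1 - 41) = 8*(-⅑ - 41) = 8*(-370/9) = -2960/9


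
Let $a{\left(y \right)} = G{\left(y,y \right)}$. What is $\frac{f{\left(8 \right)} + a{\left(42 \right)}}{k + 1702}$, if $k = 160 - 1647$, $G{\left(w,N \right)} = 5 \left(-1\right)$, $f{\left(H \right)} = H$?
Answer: $\frac{3}{215} \approx 0.013953$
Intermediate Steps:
$G{\left(w,N \right)} = -5$
$k = -1487$ ($k = 160 - 1647 = -1487$)
$a{\left(y \right)} = -5$
$\frac{f{\left(8 \right)} + a{\left(42 \right)}}{k + 1702} = \frac{8 - 5}{-1487 + 1702} = \frac{3}{215}$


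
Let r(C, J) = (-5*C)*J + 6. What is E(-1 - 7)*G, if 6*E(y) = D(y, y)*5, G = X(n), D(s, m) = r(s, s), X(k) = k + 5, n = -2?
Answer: -785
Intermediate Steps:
X(k) = 5 + k
r(C, J) = 6 - 5*C*J (r(C, J) = -5*C*J + 6 = 6 - 5*C*J)
D(s, m) = 6 - 5*s² (D(s, m) = 6 - 5*s*s = 6 - 5*s²)
G = 3 (G = 5 - 2 = 3)
E(y) = 5 - 25*y²/6 (E(y) = ((6 - 5*y²)*5)/6 = (30 - 25*y²)/6 = 5 - 25*y²/6)
E(-1 - 7)*G = (5 - 25*(-1 - 7)²/6)*3 = (5 - 25/6*(-8)²)*3 = (5 - 25/6*64)*3 = (5 - 800/3)*3 = -785/3*3 = -785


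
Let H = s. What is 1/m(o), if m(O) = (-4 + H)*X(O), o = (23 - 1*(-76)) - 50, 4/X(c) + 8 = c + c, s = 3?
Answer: -45/2 ≈ -22.500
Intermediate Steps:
X(c) = 4/(-8 + 2*c) (X(c) = 4/(-8 + (c + c)) = 4/(-8 + 2*c))
H = 3
o = 49 (o = (23 + 76) - 50 = 99 - 50 = 49)
m(O) = -2/(-4 + O) (m(O) = (-4 + 3)*(2/(-4 + O)) = -2/(-4 + O))
1/m(o) = 1/(-2/(-4 + 49)) = 1/(-2/45) = -45/2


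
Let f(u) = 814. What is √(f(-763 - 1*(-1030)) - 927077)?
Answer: I*√926263 ≈ 962.43*I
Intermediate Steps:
√(f(-763 - 1*(-1030)) - 927077) = √(814 - 927077) = √(-926263) = I*√926263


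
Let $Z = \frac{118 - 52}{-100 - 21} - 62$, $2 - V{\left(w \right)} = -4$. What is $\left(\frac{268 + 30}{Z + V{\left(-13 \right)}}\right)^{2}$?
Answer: $\frac{2686321}{96721} \approx 27.774$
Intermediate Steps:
$V{\left(w \right)} = 6$ ($V{\left(w \right)} = 2 - -4 = 2 + 4 = 6$)
$Z = - \frac{688}{11}$ ($Z = \frac{66}{-121} - 62 = 66 \left(- \frac{1}{121}\right) - 62 = - \frac{6}{11} - 62 = - \frac{688}{11} \approx -62.545$)
$\left(\frac{268 + 30}{Z + V{\left(-13 \right)}}\right)^{2} = \left(\frac{268 + 30}{- \frac{688}{11} + 6}\right)^{2} = \left(\frac{298}{- \frac{622}{11}}\right)^{2} = \left(298 \left(- \frac{11}{622}\right)\right)^{2} = \left(- \frac{1639}{311}\right)^{2} = \frac{2686321}{96721}$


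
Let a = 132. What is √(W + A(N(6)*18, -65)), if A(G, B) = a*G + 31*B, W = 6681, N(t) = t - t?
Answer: √4666 ≈ 68.308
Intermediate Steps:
N(t) = 0
A(G, B) = 31*B + 132*G (A(G, B) = 132*G + 31*B = 31*B + 132*G)
√(W + A(N(6)*18, -65)) = √(6681 + (31*(-65) + 132*(0*18))) = √(6681 + (-2015 + 132*0)) = √(6681 + (-2015 + 0)) = √(6681 - 2015) = √4666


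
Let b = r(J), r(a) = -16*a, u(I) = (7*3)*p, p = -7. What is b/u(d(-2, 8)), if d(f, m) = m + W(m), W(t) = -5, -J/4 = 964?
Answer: -61696/147 ≈ -419.70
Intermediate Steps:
J = -3856 (J = -4*964 = -3856)
d(f, m) = -5 + m (d(f, m) = m - 5 = -5 + m)
u(I) = -147 (u(I) = (7*3)*(-7) = 21*(-7) = -147)
b = 61696 (b = -16*(-3856) = 61696)
b/u(d(-2, 8)) = 61696/(-147) = 61696*(-1/147) = -61696/147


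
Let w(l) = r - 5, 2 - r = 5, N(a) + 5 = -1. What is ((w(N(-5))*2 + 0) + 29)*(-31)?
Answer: -403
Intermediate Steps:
N(a) = -6 (N(a) = -5 - 1 = -6)
r = -3 (r = 2 - 1*5 = 2 - 5 = -3)
w(l) = -8 (w(l) = -3 - 5 = -8)
((w(N(-5))*2 + 0) + 29)*(-31) = ((-8*2 + 0) + 29)*(-31) = ((-16 + 0) + 29)*(-31) = (-16 + 29)*(-31) = 13*(-31) = -403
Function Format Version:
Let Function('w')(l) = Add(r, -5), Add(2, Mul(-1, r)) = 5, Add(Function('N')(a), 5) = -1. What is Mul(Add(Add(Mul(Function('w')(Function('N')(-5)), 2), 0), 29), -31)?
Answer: -403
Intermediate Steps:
Function('N')(a) = -6 (Function('N')(a) = Add(-5, -1) = -6)
r = -3 (r = Add(2, Mul(-1, 5)) = Add(2, -5) = -3)
Function('w')(l) = -8 (Function('w')(l) = Add(-3, -5) = -8)
Mul(Add(Add(Mul(Function('w')(Function('N')(-5)), 2), 0), 29), -31) = Mul(Add(Add(Mul(-8, 2), 0), 29), -31) = Mul(Add(Add(-16, 0), 29), -31) = Mul(Add(-16, 29), -31) = Mul(13, -31) = -403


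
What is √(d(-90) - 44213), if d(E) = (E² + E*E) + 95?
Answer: 3*I*√3102 ≈ 167.09*I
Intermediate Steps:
d(E) = 95 + 2*E² (d(E) = (E² + E²) + 95 = 2*E² + 95 = 95 + 2*E²)
√(d(-90) - 44213) = √((95 + 2*(-90)²) - 44213) = √((95 + 2*8100) - 44213) = √((95 + 16200) - 44213) = √(16295 - 44213) = √(-27918) = 3*I*√3102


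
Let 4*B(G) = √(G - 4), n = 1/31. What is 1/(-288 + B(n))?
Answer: -47616/13713449 - 4*I*√3813/41140347 ≈ -0.0034722 - 6.0038e-6*I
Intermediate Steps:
n = 1/31 ≈ 0.032258
B(G) = √(-4 + G)/4 (B(G) = √(G - 4)/4 = √(-4 + G)/4)
1/(-288 + B(n)) = 1/(-288 + √(-4 + 1/31)/4) = 1/(-288 + √(-123/31)/4) = 1/(-288 + (I*√3813/31)/4) = 1/(-288 + I*√3813/124)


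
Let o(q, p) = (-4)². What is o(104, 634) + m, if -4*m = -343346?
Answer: 171705/2 ≈ 85853.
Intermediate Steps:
m = 171673/2 (m = -¼*(-343346) = 171673/2 ≈ 85837.)
o(q, p) = 16
o(104, 634) + m = 16 + 171673/2 = 171705/2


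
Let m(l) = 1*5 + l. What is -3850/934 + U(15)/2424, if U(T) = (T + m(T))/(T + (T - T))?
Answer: -13995331/3396024 ≈ -4.1211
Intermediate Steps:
m(l) = 5 + l
U(T) = (5 + 2*T)/T (U(T) = (T + (5 + T))/(T + (T - T)) = (5 + 2*T)/(T + 0) = (5 + 2*T)/T)
-3850/934 + U(15)/2424 = -3850/934 + (2 + 5/15)/2424 = -3850*1/934 + (2 + 5*(1/15))*(1/2424) = -1925/467 + (2 + ⅓)*(1/2424) = -1925/467 + (7/3)*(1/2424) = -1925/467 + 7/7272 = -13995331/3396024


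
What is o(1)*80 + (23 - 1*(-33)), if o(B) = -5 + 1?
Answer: -264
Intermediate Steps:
o(B) = -4
o(1)*80 + (23 - 1*(-33)) = -4*80 + (23 - 1*(-33)) = -320 + (23 + 33) = -320 + 56 = -264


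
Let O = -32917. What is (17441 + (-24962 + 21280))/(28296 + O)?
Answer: -13759/4621 ≈ -2.9775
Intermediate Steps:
(17441 + (-24962 + 21280))/(28296 + O) = (17441 + (-24962 + 21280))/(28296 - 32917) = (17441 - 3682)/(-4621) = 13759*(-1/4621) = -13759/4621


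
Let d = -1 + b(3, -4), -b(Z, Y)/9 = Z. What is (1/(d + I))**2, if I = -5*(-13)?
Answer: 1/1369 ≈ 0.00073046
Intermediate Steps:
b(Z, Y) = -9*Z
I = 65
d = -28 (d = -1 - 9*3 = -1 - 27 = -28)
(1/(d + I))**2 = (1/(-28 + 65))**2 = (1/37)**2 = 1/1369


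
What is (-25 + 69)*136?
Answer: 5984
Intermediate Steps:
(-25 + 69)*136 = 44*136 = 5984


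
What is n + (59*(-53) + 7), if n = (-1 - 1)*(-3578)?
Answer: 4036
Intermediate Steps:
n = 7156 (n = -2*(-3578) = 7156)
n + (59*(-53) + 7) = 7156 + (59*(-53) + 7) = 7156 + (-3127 + 7) = 7156 - 3120 = 4036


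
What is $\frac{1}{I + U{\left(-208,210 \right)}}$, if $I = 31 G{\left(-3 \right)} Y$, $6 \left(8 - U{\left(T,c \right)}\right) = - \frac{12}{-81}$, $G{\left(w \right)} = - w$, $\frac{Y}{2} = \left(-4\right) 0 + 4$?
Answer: $\frac{81}{60910} \approx 0.0013298$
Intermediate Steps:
$Y = 8$ ($Y = 2 \left(\left(-4\right) 0 + 4\right) = 2 \left(0 + 4\right) = 2 \cdot 4 = 8$)
$U{\left(T,c \right)} = \frac{646}{81}$ ($U{\left(T,c \right)} = 8 - \frac{\left(-12\right) \frac{1}{-81}}{6} = 8 - \frac{\left(-12\right) \left(- \frac{1}{81}\right)}{6} = 8 - \frac{2}{81} = \frac{646}{81}$)
$I = 744$ ($I = 31 \left(\left(-1\right) \left(-3\right)\right) 8 = 31 \cdot 3 \cdot 8 = 93 \cdot 8 = 744$)
$\frac{1}{I + U{\left(-208,210 \right)}} = \frac{1}{744 + \frac{646}{81}} = \frac{1}{\frac{60910}{81}} = \frac{81}{60910}$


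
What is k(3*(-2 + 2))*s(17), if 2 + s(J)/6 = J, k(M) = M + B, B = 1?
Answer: 90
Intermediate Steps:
k(M) = 1 + M (k(M) = M + 1 = 1 + M)
s(J) = -12 + 6*J
k(3*(-2 + 2))*s(17) = (1 + 3*(-2 + 2))*(-12 + 6*17) = (1 + 3*0)*(-12 + 102) = (1 + 0)*90 = 1*90 = 90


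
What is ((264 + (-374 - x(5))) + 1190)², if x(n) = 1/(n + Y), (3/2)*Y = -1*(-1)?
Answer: 336979449/289 ≈ 1.1660e+6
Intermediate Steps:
Y = ⅔ (Y = 2*(-1*(-1))/3 = (⅔)*1 = ⅔ ≈ 0.66667)
x(n) = 1/(⅔ + n) (x(n) = 1/(n + ⅔) = 1/(⅔ + n))
((264 + (-374 - x(5))) + 1190)² = ((264 + (-374 - 3/(2 + 3*5))) + 1190)² = ((264 + (-374 - 3/(2 + 15))) + 1190)² = ((264 + (-374 - 3/17)) + 1190)² = ((264 - 6361/17) + 1190)² = (-1873/17 + 1190)² = (18357/17)² = 336979449/289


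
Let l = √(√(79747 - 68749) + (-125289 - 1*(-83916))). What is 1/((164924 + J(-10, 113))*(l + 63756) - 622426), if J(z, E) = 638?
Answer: -I/(-10554948446*I + 165562*√3*√(13791 - √1222)) ≈ 9.4741e-11 - 3.0189e-13*I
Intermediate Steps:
l = √(-41373 + 3*√1222) (l = √(√10998 + (-125289 + 83916)) = √(3*√1222 - 41373) = √(-41373 + 3*√1222) ≈ 203.15*I)
1/((164924 + J(-10, 113))*(l + 63756) - 622426) = 1/((164924 + 638)*(√(-41373 + 3*√1222) + 63756) - 622426) = 1/(165562*(63756 + √(-41373 + 3*√1222)) - 622426) = 1/((10555570872 + 165562*√(-41373 + 3*√1222)) - 622426) = 1/(10554948446 + 165562*√(-41373 + 3*√1222))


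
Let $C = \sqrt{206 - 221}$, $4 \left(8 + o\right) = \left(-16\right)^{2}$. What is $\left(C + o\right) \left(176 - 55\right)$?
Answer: $6776 + 121 i \sqrt{15} \approx 6776.0 + 468.63 i$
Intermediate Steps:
$o = 56$ ($o = -8 + \frac{\left(-16\right)^{2}}{4} = -8 + \frac{1}{4} \cdot 256 = -8 + 64 = 56$)
$C = i \sqrt{15}$ ($C = \sqrt{-15} = i \sqrt{15} \approx 3.873 i$)
$\left(C + o\right) \left(176 - 55\right) = \left(i \sqrt{15} + 56\right) \left(176 - 55\right) = \left(56 + i \sqrt{15}\right) 121 = 6776 + 121 i \sqrt{15}$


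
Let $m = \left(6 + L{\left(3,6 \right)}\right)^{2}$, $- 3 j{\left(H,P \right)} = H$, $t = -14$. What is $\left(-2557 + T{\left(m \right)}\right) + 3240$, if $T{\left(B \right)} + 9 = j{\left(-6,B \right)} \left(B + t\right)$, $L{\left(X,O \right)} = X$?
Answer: $808$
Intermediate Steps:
$j{\left(H,P \right)} = - \frac{H}{3}$
$m = 81$ ($m = \left(6 + 3\right)^{2} = 9^{2} = 81$)
$T{\left(B \right)} = -37 + 2 B$ ($T{\left(B \right)} = -9 + \left(- \frac{1}{3}\right) \left(-6\right) \left(B - 14\right) = -9 + 2 \left(-14 + B\right) = -9 + \left(-28 + 2 B\right) = -37 + 2 B$)
$\left(-2557 + T{\left(m \right)}\right) + 3240 = \left(-2557 + \left(-37 + 2 \cdot 81\right)\right) + 3240 = \left(-2557 + \left(-37 + 162\right)\right) + 3240 = \left(-2557 + 125\right) + 3240 = -2432 + 3240 = 808$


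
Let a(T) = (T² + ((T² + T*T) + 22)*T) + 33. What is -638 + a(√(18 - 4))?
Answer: -591 + 50*√14 ≈ -403.92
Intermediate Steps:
a(T) = 33 + T² + T*(22 + 2*T²) (a(T) = (T² + ((T² + T²) + 22)*T) + 33 = (T² + (2*T² + 22)*T) + 33 = (T² + (22 + 2*T²)*T) + 33 = (T² + T*(22 + 2*T²)) + 33 = 33 + T² + T*(22 + 2*T²))
-638 + a(√(18 - 4)) = -638 + (33 + (√(18 - 4))² + 2*(√(18 - 4))³ + 22*√(18 - 4)) = -638 + (33 + (√14)² + 2*(√14)³ + 22*√14) = -638 + (33 + 14 + 2*(14*√14) + 22*√14) = -638 + (33 + 14 + 28*√14 + 22*√14) = -638 + (47 + 50*√14) = -591 + 50*√14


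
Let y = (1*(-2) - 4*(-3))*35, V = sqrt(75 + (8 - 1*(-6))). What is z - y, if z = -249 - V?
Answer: -599 - sqrt(89) ≈ -608.43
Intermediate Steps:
V = sqrt(89) (V = sqrt(75 + (8 + 6)) = sqrt(75 + 14) = sqrt(89) ≈ 9.4340)
y = 350 (y = (-2 + 12)*35 = 10*35 = 350)
z = -249 - sqrt(89) ≈ -258.43
z - y = (-249 - sqrt(89)) - 1*350 = (-249 - sqrt(89)) - 350 = -599 - sqrt(89)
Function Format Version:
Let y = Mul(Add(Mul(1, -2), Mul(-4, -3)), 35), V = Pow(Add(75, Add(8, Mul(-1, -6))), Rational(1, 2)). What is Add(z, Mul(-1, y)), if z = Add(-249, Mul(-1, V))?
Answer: Add(-599, Mul(-1, Pow(89, Rational(1, 2)))) ≈ -608.43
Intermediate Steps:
V = Pow(89, Rational(1, 2)) (V = Pow(Add(75, Add(8, 6)), Rational(1, 2)) = Pow(Add(75, 14), Rational(1, 2)) = Pow(89, Rational(1, 2)) ≈ 9.4340)
y = 350 (y = Mul(Add(-2, 12), 35) = Mul(10, 35) = 350)
z = Add(-249, Mul(-1, Pow(89, Rational(1, 2)))) ≈ -258.43
Add(z, Mul(-1, y)) = Add(Add(-249, Mul(-1, Pow(89, Rational(1, 2)))), Mul(-1, 350)) = Add(Add(-249, Mul(-1, Pow(89, Rational(1, 2)))), -350) = Add(-599, Mul(-1, Pow(89, Rational(1, 2))))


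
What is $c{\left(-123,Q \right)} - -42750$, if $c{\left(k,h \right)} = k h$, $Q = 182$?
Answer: $20364$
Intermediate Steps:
$c{\left(k,h \right)} = h k$
$c{\left(-123,Q \right)} - -42750 = 182 \left(-123\right) - -42750 = -22386 + 42750 = 20364$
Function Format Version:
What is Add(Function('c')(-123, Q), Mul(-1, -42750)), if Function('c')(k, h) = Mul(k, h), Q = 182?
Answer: 20364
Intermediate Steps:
Function('c')(k, h) = Mul(h, k)
Add(Function('c')(-123, Q), Mul(-1, -42750)) = Add(Mul(182, -123), Mul(-1, -42750)) = Add(-22386, 42750) = 20364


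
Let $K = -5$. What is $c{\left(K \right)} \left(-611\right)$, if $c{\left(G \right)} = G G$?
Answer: $-15275$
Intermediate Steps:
$c{\left(G \right)} = G^{2}$
$c{\left(K \right)} \left(-611\right) = \left(-5\right)^{2} \left(-611\right) = 25 \left(-611\right) = -15275$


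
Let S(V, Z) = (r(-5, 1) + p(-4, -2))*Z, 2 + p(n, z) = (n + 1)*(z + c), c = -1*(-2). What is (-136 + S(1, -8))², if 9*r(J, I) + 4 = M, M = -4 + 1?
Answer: 1048576/81 ≈ 12945.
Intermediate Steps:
c = 2
p(n, z) = -2 + (1 + n)*(2 + z) (p(n, z) = -2 + (n + 1)*(z + 2) = -2 + (1 + n)*(2 + z))
M = -3
r(J, I) = -7/9 (r(J, I) = -4/9 + (⅑)*(-3) = -4/9 - ⅓ = -7/9)
S(V, Z) = -25*Z/9 (S(V, Z) = (-7/9 + (-2 + 2*(-4) - 4*(-2)))*Z = (-7/9 + (-2 - 8 + 8))*Z = (-7/9 - 2)*Z = -25*Z/9)
(-136 + S(1, -8))² = (-136 - 25/9*(-8))² = (-136 + 200/9)² = (-1024/9)² = 1048576/81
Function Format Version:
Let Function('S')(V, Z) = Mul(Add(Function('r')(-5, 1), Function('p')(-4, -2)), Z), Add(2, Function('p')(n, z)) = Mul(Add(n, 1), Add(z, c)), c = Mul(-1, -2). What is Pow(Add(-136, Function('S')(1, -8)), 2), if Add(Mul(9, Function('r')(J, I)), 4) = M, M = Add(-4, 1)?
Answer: Rational(1048576, 81) ≈ 12945.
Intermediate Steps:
c = 2
Function('p')(n, z) = Add(-2, Mul(Add(1, n), Add(2, z))) (Function('p')(n, z) = Add(-2, Mul(Add(n, 1), Add(z, 2))) = Add(-2, Mul(Add(1, n), Add(2, z))))
M = -3
Function('r')(J, I) = Rational(-7, 9) (Function('r')(J, I) = Add(Rational(-4, 9), Mul(Rational(1, 9), -3)) = Add(Rational(-4, 9), Rational(-1, 3)) = Rational(-7, 9))
Function('S')(V, Z) = Mul(Rational(-25, 9), Z) (Function('S')(V, Z) = Mul(Add(Rational(-7, 9), Add(-2, Mul(2, -4), Mul(-4, -2))), Z) = Mul(Add(Rational(-7, 9), Add(-2, -8, 8)), Z) = Mul(Add(Rational(-7, 9), -2), Z) = Mul(Rational(-25, 9), Z))
Pow(Add(-136, Function('S')(1, -8)), 2) = Pow(Add(-136, Mul(Rational(-25, 9), -8)), 2) = Pow(Add(-136, Rational(200, 9)), 2) = Pow(Rational(-1024, 9), 2) = Rational(1048576, 81)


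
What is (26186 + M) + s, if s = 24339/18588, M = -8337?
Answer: 110600517/6196 ≈ 17850.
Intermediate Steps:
s = 8113/6196 (s = 24339*(1/18588) = 8113/6196 ≈ 1.3094)
(26186 + M) + s = (26186 - 8337) + 8113/6196 = 17849 + 8113/6196 = 110600517/6196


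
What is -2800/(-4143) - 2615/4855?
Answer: 552011/4022853 ≈ 0.13722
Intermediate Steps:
-2800/(-4143) - 2615/4855 = -2800*(-1/4143) - 2615*1/4855 = 2800/4143 - 523/971 = 552011/4022853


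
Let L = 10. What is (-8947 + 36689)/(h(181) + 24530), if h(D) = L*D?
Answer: 13871/13170 ≈ 1.0532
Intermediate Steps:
h(D) = 10*D
(-8947 + 36689)/(h(181) + 24530) = (-8947 + 36689)/(10*181 + 24530) = 27742/(1810 + 24530) = 27742/26340 = 27742*(1/26340) = 13871/13170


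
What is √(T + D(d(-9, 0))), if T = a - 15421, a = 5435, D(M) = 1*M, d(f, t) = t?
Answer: I*√9986 ≈ 99.93*I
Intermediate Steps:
D(M) = M
T = -9986 (T = 5435 - 15421 = -9986)
√(T + D(d(-9, 0))) = √(-9986 + 0) = √(-9986) = I*√9986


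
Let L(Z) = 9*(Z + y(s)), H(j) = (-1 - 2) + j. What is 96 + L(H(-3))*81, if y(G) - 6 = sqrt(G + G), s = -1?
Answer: 96 + 729*I*sqrt(2) ≈ 96.0 + 1031.0*I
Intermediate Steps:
y(G) = 6 + sqrt(2)*sqrt(G) (y(G) = 6 + sqrt(G + G) = 6 + sqrt(2*G) = 6 + sqrt(2)*sqrt(G))
H(j) = -3 + j
L(Z) = 54 + 9*Z + 9*I*sqrt(2) (L(Z) = 9*(Z + (6 + sqrt(2)*sqrt(-1))) = 9*(Z + (6 + sqrt(2)*I)) = 9*(Z + (6 + I*sqrt(2))) = 9*(6 + Z + I*sqrt(2)) = 54 + 9*Z + 9*I*sqrt(2))
96 + L(H(-3))*81 = 96 + (54 + 9*(-3 - 3) + 9*I*sqrt(2))*81 = 96 + (54 + 9*(-6) + 9*I*sqrt(2))*81 = 96 + (54 - 54 + 9*I*sqrt(2))*81 = 96 + (9*I*sqrt(2))*81 = 96 + 729*I*sqrt(2)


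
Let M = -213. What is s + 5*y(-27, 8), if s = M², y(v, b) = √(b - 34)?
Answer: 45369 + 5*I*√26 ≈ 45369.0 + 25.495*I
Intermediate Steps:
y(v, b) = √(-34 + b)
s = 45369 (s = (-213)² = 45369)
s + 5*y(-27, 8) = 45369 + 5*√(-34 + 8) = 45369 + 5*√(-26) = 45369 + 5*(I*√26) = 45369 + 5*I*√26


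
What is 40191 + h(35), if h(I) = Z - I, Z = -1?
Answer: 40155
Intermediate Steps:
h(I) = -1 - I
40191 + h(35) = 40191 + (-1 - 1*35) = 40191 + (-1 - 35) = 40191 - 36 = 40155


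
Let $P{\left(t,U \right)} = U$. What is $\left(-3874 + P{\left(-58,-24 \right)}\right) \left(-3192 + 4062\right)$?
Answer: $-3391260$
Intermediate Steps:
$\left(-3874 + P{\left(-58,-24 \right)}\right) \left(-3192 + 4062\right) = \left(-3874 - 24\right) \left(-3192 + 4062\right) = \left(-3898\right) 870 = -3391260$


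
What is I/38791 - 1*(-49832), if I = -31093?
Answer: 1933002019/38791 ≈ 49831.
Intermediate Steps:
I/38791 - 1*(-49832) = -31093/38791 - 1*(-49832) = -31093*1/38791 + 49832 = -31093/38791 + 49832 = 1933002019/38791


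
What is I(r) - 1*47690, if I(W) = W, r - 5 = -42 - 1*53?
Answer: -47780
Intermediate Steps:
r = -90 (r = 5 + (-42 - 1*53) = 5 + (-42 - 53) = 5 - 95 = -90)
I(r) - 1*47690 = -90 - 1*47690 = -90 - 47690 = -47780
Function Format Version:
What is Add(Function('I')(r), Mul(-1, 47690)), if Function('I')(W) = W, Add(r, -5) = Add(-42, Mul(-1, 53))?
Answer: -47780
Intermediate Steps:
r = -90 (r = Add(5, Add(-42, Mul(-1, 53))) = Add(5, Add(-42, -53)) = Add(5, -95) = -90)
Add(Function('I')(r), Mul(-1, 47690)) = Add(-90, Mul(-1, 47690)) = Add(-90, -47690) = -47780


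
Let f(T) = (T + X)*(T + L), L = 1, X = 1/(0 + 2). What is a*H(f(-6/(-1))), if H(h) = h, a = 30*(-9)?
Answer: -12285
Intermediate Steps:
a = -270
X = ½ (X = 1/2 = ½ ≈ 0.50000)
f(T) = (1 + T)*(½ + T) (f(T) = (T + ½)*(T + 1) = (½ + T)*(1 + T) = (1 + T)*(½ + T))
a*H(f(-6/(-1))) = -270*(½ + (-6/(-1))² + 3*(-6/(-1))/2) = -270*(½ + (-6*(-1))² + 3*(-6*(-1))/2) = -270*(½ + 6² + (3/2)*6) = -270*(½ + 36 + 9) = -270*91/2 = -12285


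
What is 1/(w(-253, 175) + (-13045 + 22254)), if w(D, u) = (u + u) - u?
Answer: 1/9384 ≈ 0.00010656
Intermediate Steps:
w(D, u) = u (w(D, u) = 2*u - u = u)
1/(w(-253, 175) + (-13045 + 22254)) = 1/(175 + (-13045 + 22254)) = 1/(175 + 9209) = 1/9384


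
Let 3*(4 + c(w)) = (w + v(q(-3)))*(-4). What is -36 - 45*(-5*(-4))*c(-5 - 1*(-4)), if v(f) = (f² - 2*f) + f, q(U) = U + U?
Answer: 52764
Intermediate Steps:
q(U) = 2*U
v(f) = f² - f
c(w) = -60 - 4*w/3 (c(w) = -4 + ((w + (2*(-3))*(-1 + 2*(-3)))*(-4))/3 = -4 + ((w - 6*(-1 - 6))*(-4))/3 = -4 + ((w - 6*(-7))*(-4))/3 = -4 + ((w + 42)*(-4))/3 = -4 + ((42 + w)*(-4))/3 = -4 + (-168 - 4*w)/3 = -4 + (-56 - 4*w/3) = -60 - 4*w/3)
-36 - 45*(-5*(-4))*c(-5 - 1*(-4)) = -36 - 45*(-5*(-4))*(-60 - 4*(-5 - 1*(-4))/3) = -36 - 900*(-60 - 4*(-5 + 4)/3) = -36 - 900*(-60 - 4/3*(-1)) = -36 - 900*(-60 + 4/3) = -36 - 900*(-176)/3 = -36 - 45*(-3520/3) = -36 + 52800 = 52764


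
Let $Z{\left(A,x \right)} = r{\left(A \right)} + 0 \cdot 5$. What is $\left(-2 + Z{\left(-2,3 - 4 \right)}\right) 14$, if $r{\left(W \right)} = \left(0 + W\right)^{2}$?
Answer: $28$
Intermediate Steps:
$r{\left(W \right)} = W^{2}$
$Z{\left(A,x \right)} = A^{2}$ ($Z{\left(A,x \right)} = A^{2} + 0 \cdot 5 = A^{2} + 0 = A^{2}$)
$\left(-2 + Z{\left(-2,3 - 4 \right)}\right) 14 = \left(-2 + \left(-2\right)^{2}\right) 14 = \left(-2 + 4\right) 14 = 2 \cdot 14 = 28$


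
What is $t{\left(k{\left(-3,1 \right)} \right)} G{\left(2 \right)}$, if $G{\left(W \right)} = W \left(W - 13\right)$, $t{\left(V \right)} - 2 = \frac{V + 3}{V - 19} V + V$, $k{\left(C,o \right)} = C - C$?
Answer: $-44$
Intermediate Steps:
$k{\left(C,o \right)} = 0$
$t{\left(V \right)} = 2 + V + \frac{V \left(3 + V\right)}{-19 + V}$ ($t{\left(V \right)} = 2 + \left(\frac{V + 3}{V - 19} V + V\right) = 2 + \left(\frac{3 + V}{-19 + V} V + V\right) = 2 + \left(\frac{V \left(3 + V\right)}{-19 + V} + V\right) = 2 + \left(V + \frac{V \left(3 + V\right)}{-19 + V}\right) = 2 + V + \frac{V \left(3 + V\right)}{-19 + V}$)
$G{\left(W \right)} = W \left(-13 + W\right)$
$t{\left(k{\left(-3,1 \right)} \right)} G{\left(2 \right)} = \frac{2 \left(-19 + 0^{2} - 0\right)}{-19 + 0} \cdot 2 \left(-13 + 2\right) = \frac{2 \left(-19 + 0 + 0\right)}{-19} \cdot 2 \left(-11\right) = 2 \left(- \frac{1}{19}\right) \left(-19\right) \left(-22\right) = 2 \left(-22\right) = -44$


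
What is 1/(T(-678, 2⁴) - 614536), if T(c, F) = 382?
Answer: -1/614154 ≈ -1.6283e-6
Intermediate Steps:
1/(T(-678, 2⁴) - 614536) = 1/(382 - 614536) = 1/(-614154) = -1/614154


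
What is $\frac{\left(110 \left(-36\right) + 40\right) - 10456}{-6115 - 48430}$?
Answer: $\frac{14376}{54545} \approx 0.26356$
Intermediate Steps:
$\frac{\left(110 \left(-36\right) + 40\right) - 10456}{-6115 - 48430} = \frac{\left(-3960 + 40\right) - 10456}{-54545} = \left(-3920 - 10456\right) \left(- \frac{1}{54545}\right) = \left(-14376\right) \left(- \frac{1}{54545}\right) = \frac{14376}{54545}$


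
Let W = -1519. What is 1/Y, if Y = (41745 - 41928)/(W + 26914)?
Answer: -8465/61 ≈ -138.77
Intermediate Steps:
Y = -61/8465 (Y = (41745 - 41928)/(-1519 + 26914) = -183/25395 = -183*1/25395 = -61/8465 ≈ -0.0072061)
1/Y = 1/(-61/8465) = -8465/61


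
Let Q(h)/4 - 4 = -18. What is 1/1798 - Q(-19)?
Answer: 100689/1798 ≈ 56.001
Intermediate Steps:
Q(h) = -56 (Q(h) = 16 + 4*(-18) = 16 - 72 = -56)
1/1798 - Q(-19) = 1/1798 - 1*(-56) = 1/1798 + 56 = 100689/1798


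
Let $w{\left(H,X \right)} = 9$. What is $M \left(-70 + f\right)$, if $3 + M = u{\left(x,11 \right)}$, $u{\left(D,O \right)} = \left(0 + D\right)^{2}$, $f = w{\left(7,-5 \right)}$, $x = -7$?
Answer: $-2806$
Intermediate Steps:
$f = 9$
$u{\left(D,O \right)} = D^{2}$
$M = 46$ ($M = -3 + \left(-7\right)^{2} = -3 + 49 = 46$)
$M \left(-70 + f\right) = 46 \left(-70 + 9\right) = 46 \left(-61\right) = -2806$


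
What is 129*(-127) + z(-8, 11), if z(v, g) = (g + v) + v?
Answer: -16388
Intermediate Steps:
z(v, g) = g + 2*v
129*(-127) + z(-8, 11) = 129*(-127) + (11 + 2*(-8)) = -16383 + (11 - 16) = -16383 - 5 = -16388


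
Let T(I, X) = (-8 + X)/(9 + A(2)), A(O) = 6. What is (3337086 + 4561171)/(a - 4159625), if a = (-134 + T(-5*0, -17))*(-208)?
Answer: -23694771/12394219 ≈ -1.9118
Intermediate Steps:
T(I, X) = -8/15 + X/15 (T(I, X) = (-8 + X)/(9 + 6) = (-8 + X)/15 = (-8 + X)*(1/15) = -8/15 + X/15)
a = 84656/3 (a = (-134 + (-8/15 + (1/15)*(-17)))*(-208) = (-134 + (-8/15 - 17/15))*(-208) = (-134 - 5/3)*(-208) = -407/3*(-208) = 84656/3 ≈ 28219.)
(3337086 + 4561171)/(a - 4159625) = (3337086 + 4561171)/(84656/3 - 4159625) = 7898257/(-12394219/3) = 7898257*(-3/12394219) = -23694771/12394219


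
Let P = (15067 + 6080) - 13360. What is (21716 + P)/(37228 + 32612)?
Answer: 29503/69840 ≈ 0.42244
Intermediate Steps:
P = 7787 (P = 21147 - 13360 = 7787)
(21716 + P)/(37228 + 32612) = (21716 + 7787)/(37228 + 32612) = 29503/69840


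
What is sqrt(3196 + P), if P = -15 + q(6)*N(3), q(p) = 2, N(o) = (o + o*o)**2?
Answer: sqrt(3469) ≈ 58.898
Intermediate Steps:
N(o) = (o + o**2)**2
P = 273 (P = -15 + 2*(3**2*(1 + 3)**2) = -15 + 2*(9*4**2) = -15 + 2*(9*16) = -15 + 2*144 = -15 + 288 = 273)
sqrt(3196 + P) = sqrt(3196 + 273) = sqrt(3469)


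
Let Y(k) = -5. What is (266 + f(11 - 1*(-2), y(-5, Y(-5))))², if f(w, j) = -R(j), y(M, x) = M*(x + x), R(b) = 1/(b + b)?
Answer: 707506801/10000 ≈ 70751.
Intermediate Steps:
R(b) = 1/(2*b)
y(M, x) = 2*M*x (y(M, x) = M*(2*x) = 2*M*x)
f(w, j) = -1/(2*j)
(266 + f(11 - 1*(-2), y(-5, Y(-5))))² = (266 - 1/(2*(2*(-5)*(-5))))² = (266 - ½/50)² = (266 - ½*1/50)² = (266 - 1/100)² = (26599/100)² = 707506801/10000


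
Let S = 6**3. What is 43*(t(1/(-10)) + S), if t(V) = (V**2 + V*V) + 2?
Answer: 468743/50 ≈ 9374.9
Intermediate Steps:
S = 216
t(V) = 2 + 2*V**2 (t(V) = (V**2 + V**2) + 2 = 2*V**2 + 2 = 2 + 2*V**2)
43*(t(1/(-10)) + S) = 43*((2 + 2*(1/(-10))**2) + 216) = 43*((2 + 2*(-1/10)**2) + 216) = 43*((2 + 2*(1/100)) + 216) = 43*((2 + 1/50) + 216) = 43*(101/50 + 216) = 43*(10901/50) = 468743/50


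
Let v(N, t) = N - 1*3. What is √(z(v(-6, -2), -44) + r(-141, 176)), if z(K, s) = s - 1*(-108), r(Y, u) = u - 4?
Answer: 2*√59 ≈ 15.362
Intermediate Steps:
v(N, t) = -3 + N (v(N, t) = N - 3 = -3 + N)
r(Y, u) = -4 + u
z(K, s) = 108 + s (z(K, s) = s + 108 = 108 + s)
√(z(v(-6, -2), -44) + r(-141, 176)) = √((108 - 44) + (-4 + 176)) = √(64 + 172) = √236 = 2*√59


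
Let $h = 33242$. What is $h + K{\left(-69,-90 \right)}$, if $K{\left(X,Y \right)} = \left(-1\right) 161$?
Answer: $33081$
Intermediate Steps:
$K{\left(X,Y \right)} = -161$
$h + K{\left(-69,-90 \right)} = 33242 - 161 = 33081$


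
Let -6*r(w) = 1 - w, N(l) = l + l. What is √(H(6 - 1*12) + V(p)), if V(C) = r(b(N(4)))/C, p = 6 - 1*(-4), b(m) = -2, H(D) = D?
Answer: 11*I*√5/10 ≈ 2.4597*I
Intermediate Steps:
N(l) = 2*l
p = 10 (p = 6 + 4 = 10)
r(w) = -⅙ + w/6 (r(w) = -(1 - w)/6 = -⅙ + w/6)
V(C) = -1/(2*C) (V(C) = (-⅙ + (⅙)*(-2))/C = (-⅙ - ⅓)/C = -1/(2*C))
√(H(6 - 1*12) + V(p)) = √((6 - 1*12) - ½/10) = √((6 - 12) - ½*⅒) = √(-6 - 1/20) = √(-121/20) = 11*I*√5/10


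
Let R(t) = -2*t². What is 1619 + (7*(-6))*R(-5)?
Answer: 3719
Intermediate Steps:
1619 + (7*(-6))*R(-5) = 1619 + (7*(-6))*(-2*(-5)²) = 1619 - (-84)*25 = 1619 - 42*(-50) = 1619 + 2100 = 3719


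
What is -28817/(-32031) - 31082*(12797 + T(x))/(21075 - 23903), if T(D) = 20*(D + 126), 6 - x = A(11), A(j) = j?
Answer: 7574968560545/45291834 ≈ 1.6725e+5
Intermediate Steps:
x = -5 (x = 6 - 1*11 = 6 - 11 = -5)
T(D) = 2520 + 20*D (T(D) = 20*(126 + D) = 2520 + 20*D)
-28817/(-32031) - 31082*(12797 + T(x))/(21075 - 23903) = -28817/(-32031) - 31082*(12797 + (2520 + 20*(-5)))/(21075 - 23903) = -28817*(-1/32031) - 31082/((-2828/(12797 + (2520 - 100)))) = 28817/32031 - 31082/((-2828/(12797 + 2420))) = 28817/32031 - 31082/((-2828/15217)) = 28817/32031 - 31082/((-2828*1/15217)) = 28817/32031 - 31082/(-2828/15217) = 28817/32031 - 31082*(-15217/2828) = 28817/32031 + 236487397/1414 = 7574968560545/45291834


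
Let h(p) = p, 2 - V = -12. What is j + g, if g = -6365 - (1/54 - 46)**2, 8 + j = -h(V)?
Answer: -24789781/2916 ≈ -8501.3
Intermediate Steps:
V = 14 (V = 2 - 1*(-12) = 2 + 12 = 14)
j = -22 (j = -8 - 1*14 = -8 - 14 = -22)
g = -24725629/2916 (g = -6365 - (1/54 - 46)**2 = -6365 - (-2483/54)**2 = -6365 - 1*6165289/2916 = -6365 - 6165289/2916 = -24725629/2916 ≈ -8479.3)
j + g = -22 - 24725629/2916 = -24789781/2916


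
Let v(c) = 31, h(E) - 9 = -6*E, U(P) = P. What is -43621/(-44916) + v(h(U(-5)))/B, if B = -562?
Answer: 11561303/12621396 ≈ 0.91601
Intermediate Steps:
h(E) = 9 - 6*E
-43621/(-44916) + v(h(U(-5)))/B = -43621/(-44916) + 31/(-562) = -43621*(-1/44916) + 31*(-1/562) = 43621/44916 - 31/562 = 11561303/12621396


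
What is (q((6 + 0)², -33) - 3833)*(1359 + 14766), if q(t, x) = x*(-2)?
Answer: -60742875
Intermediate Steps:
q(t, x) = -2*x
(q((6 + 0)², -33) - 3833)*(1359 + 14766) = (-2*(-33) - 3833)*(1359 + 14766) = (66 - 3833)*16125 = -3767*16125 = -60742875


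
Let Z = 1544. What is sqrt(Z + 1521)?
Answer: sqrt(3065) ≈ 55.362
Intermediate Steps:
sqrt(Z + 1521) = sqrt(1544 + 1521) = sqrt(3065)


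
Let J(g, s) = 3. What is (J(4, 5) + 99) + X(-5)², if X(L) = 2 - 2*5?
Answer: 166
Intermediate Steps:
X(L) = -8 (X(L) = 2 - 10 = -8)
(J(4, 5) + 99) + X(-5)² = (3 + 99) + (-8)² = 102 + 64 = 166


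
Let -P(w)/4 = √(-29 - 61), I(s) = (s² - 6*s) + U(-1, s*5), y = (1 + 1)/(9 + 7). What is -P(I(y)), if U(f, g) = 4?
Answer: 12*I*√10 ≈ 37.947*I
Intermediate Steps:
y = ⅛ (y = 2/16 = 2*(1/16) = ⅛ ≈ 0.12500)
I(s) = 4 + s² - 6*s (I(s) = (s² - 6*s) + 4 = 4 + s² - 6*s)
P(w) = -12*I*√10 (P(w) = -4*√(-29 - 61) = -12*I*√10)
-P(I(y)) = -(-12)*I*√10 = 12*I*√10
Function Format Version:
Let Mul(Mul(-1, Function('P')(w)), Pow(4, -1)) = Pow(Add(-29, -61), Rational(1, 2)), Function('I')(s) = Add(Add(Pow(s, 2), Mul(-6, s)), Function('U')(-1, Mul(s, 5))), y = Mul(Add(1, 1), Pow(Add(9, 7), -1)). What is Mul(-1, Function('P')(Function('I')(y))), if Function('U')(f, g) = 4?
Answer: Mul(12, I, Pow(10, Rational(1, 2))) ≈ Mul(37.947, I)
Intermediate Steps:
y = Rational(1, 8) (y = Mul(2, Pow(16, -1)) = Mul(2, Rational(1, 16)) = Rational(1, 8) ≈ 0.12500)
Function('I')(s) = Add(4, Pow(s, 2), Mul(-6, s)) (Function('I')(s) = Add(Add(Pow(s, 2), Mul(-6, s)), 4) = Add(4, Pow(s, 2), Mul(-6, s)))
Function('P')(w) = Mul(-12, I, Pow(10, Rational(1, 2))) (Function('P')(w) = Mul(-4, Pow(Add(-29, -61), Rational(1, 2))) = Mul(-4, Pow(-90, Rational(1, 2))) = Mul(-4, Mul(3, I, Pow(10, Rational(1, 2)))) = Mul(-12, I, Pow(10, Rational(1, 2))))
Mul(-1, Function('P')(Function('I')(y))) = Mul(-1, Mul(-12, I, Pow(10, Rational(1, 2)))) = Mul(12, I, Pow(10, Rational(1, 2)))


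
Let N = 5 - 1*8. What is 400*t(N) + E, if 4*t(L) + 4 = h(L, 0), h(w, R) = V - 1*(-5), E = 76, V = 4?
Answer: 576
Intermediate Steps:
N = -3 (N = 5 - 8 = -3)
h(w, R) = 9 (h(w, R) = 4 - 1*(-5) = 4 + 5 = 9)
t(L) = 5/4 (t(L) = -1 + (¼)*9 = -1 + 9/4 = 5/4)
400*t(N) + E = 400*(5/4) + 76 = 500 + 76 = 576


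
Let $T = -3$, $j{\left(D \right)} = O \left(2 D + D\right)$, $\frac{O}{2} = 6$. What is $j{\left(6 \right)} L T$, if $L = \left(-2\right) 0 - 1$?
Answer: $648$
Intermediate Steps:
$O = 12$ ($O = 2 \cdot 6 = 12$)
$j{\left(D \right)} = 36 D$ ($j{\left(D \right)} = 12 \left(2 D + D\right) = 12 \cdot 3 D = 36 D$)
$L = -1$ ($L = 0 - 1 = -1$)
$j{\left(6 \right)} L T = 36 \cdot 6 \left(-1\right) \left(-3\right) = 216 \left(-1\right) \left(-3\right) = \left(-216\right) \left(-3\right) = 648$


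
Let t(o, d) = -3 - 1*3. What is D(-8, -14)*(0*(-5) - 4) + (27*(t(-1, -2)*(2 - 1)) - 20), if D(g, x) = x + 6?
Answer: -150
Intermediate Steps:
D(g, x) = 6 + x
t(o, d) = -6 (t(o, d) = -3 - 3 = -6)
D(-8, -14)*(0*(-5) - 4) + (27*(t(-1, -2)*(2 - 1)) - 20) = (6 - 14)*(0*(-5) - 4) + (27*(-6*(2 - 1)) - 20) = -8*(0 - 4) + (27*(-6*1) - 20) = -8*(-4) + (27*(-6) - 20) = 32 + (-162 - 20) = 32 - 182 = -150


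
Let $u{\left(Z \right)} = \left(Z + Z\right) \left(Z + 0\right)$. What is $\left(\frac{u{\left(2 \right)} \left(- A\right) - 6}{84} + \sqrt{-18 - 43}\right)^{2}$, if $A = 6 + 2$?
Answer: $\frac{\left(5 - 6 i \sqrt{61}\right)^{2}}{36} \approx -60.306 - 13.017 i$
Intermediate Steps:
$A = 8$
$u{\left(Z \right)} = 2 Z^{2}$ ($u{\left(Z \right)} = 2 Z Z = 2 Z^{2}$)
$\left(\frac{u{\left(2 \right)} \left(- A\right) - 6}{84} + \sqrt{-18 - 43}\right)^{2} = \left(\frac{2 \cdot 2^{2} \left(\left(-1\right) 8\right) - 6}{84} + \sqrt{-18 - 43}\right)^{2} = \left(\left(2 \cdot 4 \left(-8\right) - 6\right) \frac{1}{84} + \sqrt{-61}\right)^{2} = \left(\left(8 \left(-8\right) - 6\right) \frac{1}{84} + i \sqrt{61}\right)^{2} = \left(\left(-64 - 6\right) \frac{1}{84} + i \sqrt{61}\right)^{2} = \left(\left(-70\right) \frac{1}{84} + i \sqrt{61}\right)^{2} = \left(- \frac{5}{6} + i \sqrt{61}\right)^{2}$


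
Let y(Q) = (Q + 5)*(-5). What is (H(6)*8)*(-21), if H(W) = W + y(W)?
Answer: 8232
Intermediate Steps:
y(Q) = -25 - 5*Q (y(Q) = (5 + Q)*(-5) = -25 - 5*Q)
H(W) = -25 - 4*W (H(W) = W + (-25 - 5*W) = -25 - 4*W)
(H(6)*8)*(-21) = ((-25 - 4*6)*8)*(-21) = ((-25 - 24)*8)*(-21) = -49*8*(-21) = -392*(-21) = 8232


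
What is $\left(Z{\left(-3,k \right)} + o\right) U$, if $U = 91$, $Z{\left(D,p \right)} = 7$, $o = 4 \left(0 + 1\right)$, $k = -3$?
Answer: $1001$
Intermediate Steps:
$o = 4$ ($o = 4 \cdot 1 = 4$)
$\left(Z{\left(-3,k \right)} + o\right) U = \left(7 + 4\right) 91 = 11 \cdot 91 = 1001$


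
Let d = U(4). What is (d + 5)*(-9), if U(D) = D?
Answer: -81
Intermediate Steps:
d = 4
(d + 5)*(-9) = (4 + 5)*(-9) = 9*(-9) = -81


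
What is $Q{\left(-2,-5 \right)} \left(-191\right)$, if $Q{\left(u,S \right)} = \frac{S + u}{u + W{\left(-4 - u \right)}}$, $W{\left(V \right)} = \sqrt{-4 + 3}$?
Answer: $- \frac{2674}{5} - \frac{1337 i}{5} \approx -534.8 - 267.4 i$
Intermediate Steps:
$W{\left(V \right)} = i$ ($W{\left(V \right)} = \sqrt{-1} = i$)
$Q{\left(u,S \right)} = \frac{S + u}{i + u}$ ($Q{\left(u,S \right)} = \frac{S + u}{u + i} = \frac{S + u}{i + u}$)
$Q{\left(-2,-5 \right)} \left(-191\right) = \frac{-5 - 2}{i - 2} \left(-191\right) = \frac{1}{-2 + i} \left(-7\right) \left(-191\right) = \frac{-2 - i}{5} \left(-7\right) \left(-191\right) = - \frac{7 \left(-2 - i\right)}{5} \left(-191\right) = \frac{1337 \left(-2 - i\right)}{5}$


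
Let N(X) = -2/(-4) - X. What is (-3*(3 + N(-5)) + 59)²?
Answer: 4489/4 ≈ 1122.3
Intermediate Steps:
N(X) = ½ - X (N(X) = -2*(-¼) - X = ½ - X)
(-3*(3 + N(-5)) + 59)² = (-3*(3 + (½ - 1*(-5))) + 59)² = (-3*(3 + (½ + 5)) + 59)² = (-3*(3 + 11/2) + 59)² = (-3*17/2 + 59)² = (-51/2 + 59)² = (67/2)² = 4489/4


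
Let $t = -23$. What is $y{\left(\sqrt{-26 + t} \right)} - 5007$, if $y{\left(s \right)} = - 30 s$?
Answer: $-5007 - 210 i \approx -5007.0 - 210.0 i$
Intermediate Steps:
$y{\left(\sqrt{-26 + t} \right)} - 5007 = - 30 \sqrt{-26 - 23} - 5007 = - 30 \sqrt{-49} - 5007 = - 30 \cdot 7 i - 5007 = - 210 i - 5007 = -5007 - 210 i$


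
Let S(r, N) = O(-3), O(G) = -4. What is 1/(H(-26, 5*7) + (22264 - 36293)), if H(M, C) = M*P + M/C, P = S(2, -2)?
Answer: -35/487401 ≈ -7.1809e-5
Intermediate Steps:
S(r, N) = -4
P = -4
H(M, C) = -4*M + M/C (H(M, C) = M*(-4) + M/C = -4*M + M/C)
1/(H(-26, 5*7) + (22264 - 36293)) = 1/((-4*(-26) - 26/(5*7)) + (22264 - 36293)) = 1/((104 - 26/35) - 14029) = 1/(3614/35 - 14029) = 1/(-487401/35) = -35/487401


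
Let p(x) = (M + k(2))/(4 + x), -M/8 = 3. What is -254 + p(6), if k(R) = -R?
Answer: -1283/5 ≈ -256.60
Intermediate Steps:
M = -24 (M = -8*3 = -24)
p(x) = -26/(4 + x) (p(x) = (-24 - 1*2)/(4 + x) = (-24 - 2)/(4 + x) = -26/(4 + x))
-254 + p(6) = -254 - 26/(4 + 6) = -254 - 26/10 = -254 - 26*1/10 = -254 - 13/5 = -1283/5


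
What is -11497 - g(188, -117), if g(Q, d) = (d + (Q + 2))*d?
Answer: -2956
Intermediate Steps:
g(Q, d) = d*(2 + Q + d) (g(Q, d) = (d + (2 + Q))*d = (2 + Q + d)*d = d*(2 + Q + d))
-11497 - g(188, -117) = -11497 - (-117)*(2 + 188 - 117) = -11497 - (-117)*73 = -11497 - 1*(-8541) = -11497 + 8541 = -2956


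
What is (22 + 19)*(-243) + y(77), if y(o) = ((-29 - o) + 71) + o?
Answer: -9921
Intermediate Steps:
y(o) = 42 (y(o) = (42 - o) + o = 42)
(22 + 19)*(-243) + y(77) = (22 + 19)*(-243) + 42 = 41*(-243) + 42 = -9963 + 42 = -9921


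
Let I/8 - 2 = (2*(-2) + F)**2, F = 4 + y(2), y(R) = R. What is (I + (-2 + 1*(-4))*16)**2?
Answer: 2304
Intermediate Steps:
F = 6 (F = 4 + 2 = 6)
I = 48 (I = 16 + 8*(2*(-2) + 6)**2 = 16 + 8*(-4 + 6)**2 = 16 + 8*2**2 = 16 + 8*4 = 16 + 32 = 48)
(I + (-2 + 1*(-4))*16)**2 = (48 + (-2 + 1*(-4))*16)**2 = (48 + (-2 - 4)*16)**2 = (48 - 6*16)**2 = (48 - 96)**2 = (-48)**2 = 2304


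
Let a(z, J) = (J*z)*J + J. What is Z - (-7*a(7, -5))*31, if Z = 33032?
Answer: 69922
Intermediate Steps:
a(z, J) = J + z*J**2 (a(z, J) = z*J**2 + J = J + z*J**2)
Z - (-7*a(7, -5))*31 = 33032 - (-(-35)*(1 - 5*7))*31 = 33032 - (-(-35)*(1 - 35))*31 = 33032 - (-(-35)*(-34))*31 = 33032 - (-7*170)*31 = 33032 - (-1190)*31 = 33032 - 1*(-36890) = 33032 + 36890 = 69922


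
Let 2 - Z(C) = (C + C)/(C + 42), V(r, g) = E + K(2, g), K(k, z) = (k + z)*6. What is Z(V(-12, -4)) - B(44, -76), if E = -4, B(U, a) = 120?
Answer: -1518/13 ≈ -116.77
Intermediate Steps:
K(k, z) = 6*k + 6*z
V(r, g) = 8 + 6*g (V(r, g) = -4 + (6*2 + 6*g) = -4 + (12 + 6*g) = 8 + 6*g)
Z(C) = 2 - 2*C/(42 + C) (Z(C) = 2 - (C + C)/(C + 42) = 2 - 2*C/(42 + C))
Z(V(-12, -4)) - B(44, -76) = 84/(42 + (8 + 6*(-4))) - 1*120 = 84/(42 + (8 - 24)) - 120 = 84/(42 - 16) - 120 = 84/26 - 120 = 84*(1/26) - 120 = 42/13 - 120 = -1518/13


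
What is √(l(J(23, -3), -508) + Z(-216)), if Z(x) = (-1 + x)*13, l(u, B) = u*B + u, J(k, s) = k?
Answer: I*√14482 ≈ 120.34*I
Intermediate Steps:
l(u, B) = u + B*u (l(u, B) = B*u + u = u + B*u)
Z(x) = -13 + 13*x
√(l(J(23, -3), -508) + Z(-216)) = √(23*(1 - 508) + (-13 + 13*(-216))) = √(23*(-507) + (-13 - 2808)) = √(-11661 - 2821) = √(-14482) = I*√14482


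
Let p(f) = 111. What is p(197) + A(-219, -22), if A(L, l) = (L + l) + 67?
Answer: -63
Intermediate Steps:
A(L, l) = 67 + L + l
p(197) + A(-219, -22) = 111 + (67 - 219 - 22) = 111 - 174 = -63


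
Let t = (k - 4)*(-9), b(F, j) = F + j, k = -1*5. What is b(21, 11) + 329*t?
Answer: 26681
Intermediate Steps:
k = -5
t = 81 (t = (-5 - 4)*(-9) = -9*(-9) = 81)
b(21, 11) + 329*t = (21 + 11) + 329*81 = 32 + 26649 = 26681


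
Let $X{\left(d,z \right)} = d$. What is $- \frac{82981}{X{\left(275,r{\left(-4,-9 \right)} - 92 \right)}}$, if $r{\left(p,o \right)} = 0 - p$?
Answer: $- \frac{82981}{275} \approx -301.75$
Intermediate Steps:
$r{\left(p,o \right)} = - p$
$- \frac{82981}{X{\left(275,r{\left(-4,-9 \right)} - 92 \right)}} = - \frac{82981}{275}$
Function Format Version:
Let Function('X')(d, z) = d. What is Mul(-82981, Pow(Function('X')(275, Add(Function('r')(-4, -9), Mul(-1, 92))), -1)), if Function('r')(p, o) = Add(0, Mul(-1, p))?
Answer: Rational(-82981, 275) ≈ -301.75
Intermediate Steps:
Function('r')(p, o) = Mul(-1, p)
Mul(-82981, Pow(Function('X')(275, Add(Function('r')(-4, -9), Mul(-1, 92))), -1)) = Mul(-82981, Pow(275, -1)) = Mul(-82981, Rational(1, 275)) = Rational(-82981, 275)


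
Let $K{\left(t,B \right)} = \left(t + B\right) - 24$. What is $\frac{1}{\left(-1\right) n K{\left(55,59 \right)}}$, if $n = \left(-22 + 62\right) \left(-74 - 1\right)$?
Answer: $\frac{1}{270000} \approx 3.7037 \cdot 10^{-6}$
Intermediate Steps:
$K{\left(t,B \right)} = -24 + B + t$ ($K{\left(t,B \right)} = \left(B + t\right) - 24 = -24 + B + t$)
$n = -3000$ ($n = 40 \left(-75\right) = -3000$)
$\frac{1}{\left(-1\right) n K{\left(55,59 \right)}} = \frac{1}{\left(-1\right) \left(- 3000 \left(-24 + 59 + 55\right)\right)} = \frac{1}{\left(-1\right) \left(\left(-3000\right) 90\right)} = \frac{1}{\left(-1\right) \left(-270000\right)} = \frac{1}{270000}$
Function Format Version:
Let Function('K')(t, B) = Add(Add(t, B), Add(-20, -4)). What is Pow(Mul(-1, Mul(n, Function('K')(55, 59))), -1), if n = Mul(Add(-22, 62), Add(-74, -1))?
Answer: Rational(1, 270000) ≈ 3.7037e-6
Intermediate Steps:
Function('K')(t, B) = Add(-24, B, t) (Function('K')(t, B) = Add(Add(B, t), -24) = Add(-24, B, t))
n = -3000 (n = Mul(40, -75) = -3000)
Pow(Mul(-1, Mul(n, Function('K')(55, 59))), -1) = Pow(Mul(-1, Mul(-3000, Add(-24, 59, 55))), -1) = Pow(Mul(-1, Mul(-3000, 90)), -1) = Pow(Mul(-1, -270000), -1) = Pow(270000, -1) = Rational(1, 270000)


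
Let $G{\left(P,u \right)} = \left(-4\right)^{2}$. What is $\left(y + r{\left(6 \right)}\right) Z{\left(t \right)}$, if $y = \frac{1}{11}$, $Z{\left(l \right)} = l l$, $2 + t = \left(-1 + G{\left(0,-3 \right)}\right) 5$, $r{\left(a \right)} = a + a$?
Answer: $\frac{708757}{11} \approx 64432.0$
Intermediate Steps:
$G{\left(P,u \right)} = 16$
$r{\left(a \right)} = 2 a$
$t = 73$ ($t = -2 + \left(-1 + 16\right) 5 = -2 + 15 \cdot 5 = -2 + 75 = 73$)
$Z{\left(l \right)} = l^{2}$
$y = \frac{1}{11} \approx 0.090909$
$\left(y + r{\left(6 \right)}\right) Z{\left(t \right)} = \left(\frac{1}{11} + 2 \cdot 6\right) 73^{2} = \left(\frac{1}{11} + 12\right) 5329 = \frac{133}{11} \cdot 5329 = \frac{708757}{11}$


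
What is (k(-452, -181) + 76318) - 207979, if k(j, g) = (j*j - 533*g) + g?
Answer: 168935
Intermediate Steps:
k(j, g) = j² - 532*g (k(j, g) = (j² - 533*g) + g = j² - 532*g)
(k(-452, -181) + 76318) - 207979 = (((-452)² - 532*(-181)) + 76318) - 207979 = ((204304 + 96292) + 76318) - 207979 = (300596 + 76318) - 207979 = 376914 - 207979 = 168935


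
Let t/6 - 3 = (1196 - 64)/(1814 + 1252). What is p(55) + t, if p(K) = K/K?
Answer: 10841/511 ≈ 21.215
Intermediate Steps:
p(K) = 1
t = 10330/511 (t = 18 + 6*((1196 - 64)/(1814 + 1252)) = 18 + 6*(1132/3066) = 18 + 6*(1132*(1/3066)) = 18 + 6*(566/1533) = 18 + 1132/511 = 10330/511 ≈ 20.215)
p(55) + t = 1 + 10330/511 = 10841/511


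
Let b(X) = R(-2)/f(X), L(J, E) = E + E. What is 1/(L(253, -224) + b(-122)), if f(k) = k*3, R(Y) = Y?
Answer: -183/81983 ≈ -0.0022322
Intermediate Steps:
f(k) = 3*k
L(J, E) = 2*E
b(X) = -2/(3*X) (b(X) = -2*1/(3*X) = -2/(3*X))
1/(L(253, -224) + b(-122)) = 1/(2*(-224) - ⅔/(-122)) = 1/(-448 - ⅔*(-1/122)) = 1/(-448 + 1/183) = 1/(-81983/183) = -183/81983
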